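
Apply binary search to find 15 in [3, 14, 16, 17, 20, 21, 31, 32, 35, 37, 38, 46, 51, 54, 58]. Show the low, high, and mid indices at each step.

Binary search for 15 in [3, 14, 16, 17, 20, 21, 31, 32, 35, 37, 38, 46, 51, 54, 58]:

lo=0, hi=14, mid=7, arr[mid]=32 -> 32 > 15, search left half
lo=0, hi=6, mid=3, arr[mid]=17 -> 17 > 15, search left half
lo=0, hi=2, mid=1, arr[mid]=14 -> 14 < 15, search right half
lo=2, hi=2, mid=2, arr[mid]=16 -> 16 > 15, search left half
lo=2 > hi=1, target 15 not found

Binary search determines that 15 is not in the array after 4 comparisons. The search space was exhausted without finding the target.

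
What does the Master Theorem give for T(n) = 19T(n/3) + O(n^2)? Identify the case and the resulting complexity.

Master Theorem for T(n) = 19T(n/3) + O(n^2):

a = 19, b = 3, c = 2
log_b(a) = log_3(19) = 2.6801

Case 1: c = 2 < log_3(19) = 2.6801
T(n) = O(n^(log_3 19))

For T(n) = 19T(n/3) + O(n^2): log_3(19) = 2.6801. This is Case 1 of the Master Theorem (c < log_b(a), work dominated by leaves), giving O(n^(log_3 19)).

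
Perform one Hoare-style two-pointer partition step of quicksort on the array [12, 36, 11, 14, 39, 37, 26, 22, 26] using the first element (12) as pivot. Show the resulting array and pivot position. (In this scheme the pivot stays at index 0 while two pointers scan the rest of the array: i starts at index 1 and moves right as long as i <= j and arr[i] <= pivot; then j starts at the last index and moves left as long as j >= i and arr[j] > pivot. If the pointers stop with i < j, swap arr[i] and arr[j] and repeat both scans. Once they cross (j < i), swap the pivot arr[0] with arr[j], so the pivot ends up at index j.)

Hoare-style two-pointer partition with pivot = 12:

Initial array: [12, 36, 11, 14, 39, 37, 26, 22, 26]

Pointers start at i = 1, j = 8.
i stops at index 1 (arr[1]=36 > 12), j stops at index 2 (arr[2]=11 <= 12): swap arr[1] and arr[2], array becomes [12, 11, 36, 14, 39, 37, 26, 22, 26]
i ends at 2, j ends at 1: the pointers have crossed (j < i), so scanning stops.

Swap pivot arr[0] with arr[1] to place pivot at position 1: [11, 12, 36, 14, 39, 37, 26, 22, 26]
Pivot position: 1

After partitioning with pivot 12, the array becomes [11, 12, 36, 14, 39, 37, 26, 22, 26]. The pivot is placed at index 1. All elements to the left of the pivot are <= 12, and all elements to the right are > 12.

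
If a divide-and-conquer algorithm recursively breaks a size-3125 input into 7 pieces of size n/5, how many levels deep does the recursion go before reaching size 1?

For divide and conquer with division factor 5:

Problem sizes at each level:
Level 0: 3125
Level 1: 625
Level 2: 125
Level 3: 25
Level 4: 5
Level 5: 1

The root is level 0 and the size-1 base case is level 5 (the tree spans levels 0 through 5, i.e. 6 levels counting the root), so the depth is the number of divisions: log_5(3125) = 5

The recursion tree depth is log_5(3125) = 5. At each level, the problem size is divided by 5, so it takes 5 divisions to reduce to a base case of size 1. The algorithm makes 7 recursive calls at each level.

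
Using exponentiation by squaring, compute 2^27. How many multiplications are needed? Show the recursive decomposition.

Computing 2^27 by squaring (build up from 2^1; each line after the first costs one multiplication):

2^1 = 2
2^2 = (2^1)^2 = 2^2 = 4
2^3 = 2 * 2^2 = 2 * 4 = 8
2^6 = (2^3)^2 = 8^2 = 64
2^12 = (2^6)^2 = 64^2 = 4096
2^13 = 2 * 2^12 = 2 * 4096 = 8192
2^26 = (2^13)^2 = 8192^2 = 67108864
2^27 = 2 * 2^26 = 2 * 67108864 = 134217728

Result: 134217728
Multiplications needed: 7 (7 lines after 2^1)

2^27 = 134217728. Using exponentiation by squaring, this requires 7 multiplications. The key idea: if the exponent is even, square the half-power; if odd, multiply by the base once.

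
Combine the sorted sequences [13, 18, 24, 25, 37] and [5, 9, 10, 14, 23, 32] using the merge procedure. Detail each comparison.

Merging process:

Compare 13 vs 5: take 5 from right. Merged: [5]
Compare 13 vs 9: take 9 from right. Merged: [5, 9]
Compare 13 vs 10: take 10 from right. Merged: [5, 9, 10]
Compare 13 vs 14: take 13 from left. Merged: [5, 9, 10, 13]
Compare 18 vs 14: take 14 from right. Merged: [5, 9, 10, 13, 14]
Compare 18 vs 23: take 18 from left. Merged: [5, 9, 10, 13, 14, 18]
Compare 24 vs 23: take 23 from right. Merged: [5, 9, 10, 13, 14, 18, 23]
Compare 24 vs 32: take 24 from left. Merged: [5, 9, 10, 13, 14, 18, 23, 24]
Compare 25 vs 32: take 25 from left. Merged: [5, 9, 10, 13, 14, 18, 23, 24, 25]
Compare 37 vs 32: take 32 from right. Merged: [5, 9, 10, 13, 14, 18, 23, 24, 25, 32]
Append remaining from left: [37]. Merged: [5, 9, 10, 13, 14, 18, 23, 24, 25, 32, 37]

Final merged array: [5, 9, 10, 13, 14, 18, 23, 24, 25, 32, 37]
Total comparisons: 10

The merged array is [5, 9, 10, 13, 14, 18, 23, 24, 25, 32, 37], requiring 10 comparisons. The merge step runs in O(n) time where n is the total number of elements.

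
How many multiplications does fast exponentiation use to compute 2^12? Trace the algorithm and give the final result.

Computing 2^12 by squaring (build up from 2^1; each line after the first costs one multiplication):

2^1 = 2
2^2 = (2^1)^2 = 2^2 = 4
2^3 = 2 * 2^2 = 2 * 4 = 8
2^6 = (2^3)^2 = 8^2 = 64
2^12 = (2^6)^2 = 64^2 = 4096

Result: 4096
Multiplications needed: 4 (4 lines after 2^1)

2^12 = 4096. Using exponentiation by squaring, this requires 4 multiplications. The key idea: if the exponent is even, square the half-power; if odd, multiply by the base once.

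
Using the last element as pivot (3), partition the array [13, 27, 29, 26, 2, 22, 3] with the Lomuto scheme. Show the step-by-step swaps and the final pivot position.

Lomuto partition with pivot = 3:

Initial array: [13, 27, 29, 26, 2, 22, 3]

arr[0]=13 > 3: no swap
arr[1]=27 > 3: no swap
arr[2]=29 > 3: no swap
arr[3]=26 > 3: no swap
arr[4]=2 <= 3: swap with position 0, array becomes [2, 27, 29, 26, 13, 22, 3]
arr[5]=22 > 3: no swap

Place pivot at position 1: [2, 3, 29, 26, 13, 22, 27]
Pivot position: 1

After partitioning with pivot 3, the array becomes [2, 3, 29, 26, 13, 22, 27]. The pivot is placed at index 1. All elements to the left of the pivot are <= 3, and all elements to the right are > 3.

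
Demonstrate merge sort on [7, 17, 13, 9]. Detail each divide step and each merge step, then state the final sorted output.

Merge sort trace:

Split: [7, 17, 13, 9] -> [7, 17] and [13, 9]
  Split: [7, 17] -> [7] and [17]
  Merge: [7] + [17] -> [7, 17]
  Split: [13, 9] -> [13] and [9]
  Merge: [13] + [9] -> [9, 13]
Merge: [7, 17] + [9, 13] -> [7, 9, 13, 17]

Final sorted array: [7, 9, 13, 17]

The merge sort proceeds by recursively splitting the array and merging sorted halves.
After all merges, the sorted array is [7, 9, 13, 17].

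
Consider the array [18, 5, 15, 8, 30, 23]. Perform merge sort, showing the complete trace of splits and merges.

Merge sort trace:

Split: [18, 5, 15, 8, 30, 23] -> [18, 5, 15] and [8, 30, 23]
  Split: [18, 5, 15] -> [18] and [5, 15]
    Split: [5, 15] -> [5] and [15]
    Merge: [5] + [15] -> [5, 15]
  Merge: [18] + [5, 15] -> [5, 15, 18]
  Split: [8, 30, 23] -> [8] and [30, 23]
    Split: [30, 23] -> [30] and [23]
    Merge: [30] + [23] -> [23, 30]
  Merge: [8] + [23, 30] -> [8, 23, 30]
Merge: [5, 15, 18] + [8, 23, 30] -> [5, 8, 15, 18, 23, 30]

Final sorted array: [5, 8, 15, 18, 23, 30]

The merge sort proceeds by recursively splitting the array and merging sorted halves.
After all merges, the sorted array is [5, 8, 15, 18, 23, 30].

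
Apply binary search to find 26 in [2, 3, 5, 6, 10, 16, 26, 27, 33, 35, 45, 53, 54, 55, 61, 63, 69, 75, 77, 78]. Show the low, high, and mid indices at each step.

Binary search for 26 in [2, 3, 5, 6, 10, 16, 26, 27, 33, 35, 45, 53, 54, 55, 61, 63, 69, 75, 77, 78]:

lo=0, hi=19, mid=9, arr[mid]=35 -> 35 > 26, search left half
lo=0, hi=8, mid=4, arr[mid]=10 -> 10 < 26, search right half
lo=5, hi=8, mid=6, arr[mid]=26 -> Found target at index 6!

Binary search finds 26 at index 6 after 3 comparisons. The search repeatedly halves the search space by comparing with the middle element.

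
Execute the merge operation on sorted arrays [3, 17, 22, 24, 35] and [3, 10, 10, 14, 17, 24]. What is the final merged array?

Merging process:

Compare 3 vs 3: take 3 from left. Merged: [3]
Compare 17 vs 3: take 3 from right. Merged: [3, 3]
Compare 17 vs 10: take 10 from right. Merged: [3, 3, 10]
Compare 17 vs 10: take 10 from right. Merged: [3, 3, 10, 10]
Compare 17 vs 14: take 14 from right. Merged: [3, 3, 10, 10, 14]
Compare 17 vs 17: take 17 from left. Merged: [3, 3, 10, 10, 14, 17]
Compare 22 vs 17: take 17 from right. Merged: [3, 3, 10, 10, 14, 17, 17]
Compare 22 vs 24: take 22 from left. Merged: [3, 3, 10, 10, 14, 17, 17, 22]
Compare 24 vs 24: take 24 from left. Merged: [3, 3, 10, 10, 14, 17, 17, 22, 24]
Compare 35 vs 24: take 24 from right. Merged: [3, 3, 10, 10, 14, 17, 17, 22, 24, 24]
Append remaining from left: [35]. Merged: [3, 3, 10, 10, 14, 17, 17, 22, 24, 24, 35]

Final merged array: [3, 3, 10, 10, 14, 17, 17, 22, 24, 24, 35]
Total comparisons: 10

The merged array is [3, 3, 10, 10, 14, 17, 17, 22, 24, 24, 35], requiring 10 comparisons. The merge step runs in O(n) time where n is the total number of elements.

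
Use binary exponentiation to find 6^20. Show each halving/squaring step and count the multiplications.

Computing 6^20 by squaring (build up from 6^1; each line after the first costs one multiplication):

6^1 = 6
6^2 = (6^1)^2 = 6^2 = 36
6^4 = (6^2)^2 = 36^2 = 1296
6^5 = 6 * 6^4 = 6 * 1296 = 7776
6^10 = (6^5)^2 = 7776^2 = 60466176
6^20 = (6^10)^2 = 60466176^2 = 3656158440062976

Result: 3656158440062976
Multiplications needed: 5 (5 lines after 6^1)

6^20 = 3656158440062976. Using exponentiation by squaring, this requires 5 multiplications. The key idea: if the exponent is even, square the half-power; if odd, multiply by the base once.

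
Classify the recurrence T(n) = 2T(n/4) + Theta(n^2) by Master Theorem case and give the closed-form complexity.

Master Theorem for T(n) = 2T(n/4) + O(n^2):

a = 2, b = 4, c = 2
log_b(a) = log_4(2) = 0.5000

Case 3: c = 2 > log_4(2) = 0.5000
T(n) = O(n^2) = O(n^2)

For T(n) = 2T(n/4) + O(n^2): log_4(2) = 0.5000. This is Case 3 of the Master Theorem (c > log_b(a), work dominated by root), giving O(n^2).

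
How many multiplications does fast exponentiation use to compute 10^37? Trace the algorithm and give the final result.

Computing 10^37 by squaring (build up from 10^1; each line after the first costs one multiplication):

10^1 = 10
10^2 = (10^1)^2 = 10^2 = 100
10^4 = (10^2)^2 = 100^2 = 10000
10^8 = (10^4)^2 = 10000^2 = 100000000
10^9 = 10 * 10^8 = 10 * 100000000 = 1000000000
10^18 = (10^9)^2 = 1000000000^2 = 1000000000000000000
10^36 = (10^18)^2 = 1000000000000000000^2 = 1000000000000000000000000000000000000
10^37 = 10 * 10^36 = 10 * 1000000000000000000000000000000000000 = 10000000000000000000000000000000000000

Result: 10000000000000000000000000000000000000
Multiplications needed: 7 (7 lines after 10^1)

10^37 = 10000000000000000000000000000000000000. Using exponentiation by squaring, this requires 7 multiplications. The key idea: if the exponent is even, square the half-power; if odd, multiply by the base once.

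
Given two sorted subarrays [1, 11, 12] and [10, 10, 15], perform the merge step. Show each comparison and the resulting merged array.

Merging process:

Compare 1 vs 10: take 1 from left. Merged: [1]
Compare 11 vs 10: take 10 from right. Merged: [1, 10]
Compare 11 vs 10: take 10 from right. Merged: [1, 10, 10]
Compare 11 vs 15: take 11 from left. Merged: [1, 10, 10, 11]
Compare 12 vs 15: take 12 from left. Merged: [1, 10, 10, 11, 12]
Append remaining from right: [15]. Merged: [1, 10, 10, 11, 12, 15]

Final merged array: [1, 10, 10, 11, 12, 15]
Total comparisons: 5

The merged array is [1, 10, 10, 11, 12, 15], requiring 5 comparisons. The merge step runs in O(n) time where n is the total number of elements.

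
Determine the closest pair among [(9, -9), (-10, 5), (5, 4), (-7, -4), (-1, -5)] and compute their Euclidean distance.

Computing all pairwise distances among 5 points:

d((9, -9), (-10, 5)) = 23.6008
d((9, -9), (5, 4)) = 13.6015
d((9, -9), (-7, -4)) = 16.7631
d((9, -9), (-1, -5)) = 10.7703
d((-10, 5), (5, 4)) = 15.0333
d((-10, 5), (-7, -4)) = 9.4868
d((-10, 5), (-1, -5)) = 13.4536
d((5, 4), (-7, -4)) = 14.4222
d((5, 4), (-1, -5)) = 10.8167
d((-7, -4), (-1, -5)) = 6.0828 <-- minimum

Closest pair: (-7, -4) and (-1, -5) with distance 6.0828

The closest pair is (-7, -4) and (-1, -5) with Euclidean distance 6.0828. For 5 points, brute-force pairwise comparison is shown above. For large n, the divide-and-conquer algorithm (sort by x, recurse on halves, check the dividing strip) achieves O(n log n).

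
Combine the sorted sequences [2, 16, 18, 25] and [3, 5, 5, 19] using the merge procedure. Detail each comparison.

Merging process:

Compare 2 vs 3: take 2 from left. Merged: [2]
Compare 16 vs 3: take 3 from right. Merged: [2, 3]
Compare 16 vs 5: take 5 from right. Merged: [2, 3, 5]
Compare 16 vs 5: take 5 from right. Merged: [2, 3, 5, 5]
Compare 16 vs 19: take 16 from left. Merged: [2, 3, 5, 5, 16]
Compare 18 vs 19: take 18 from left. Merged: [2, 3, 5, 5, 16, 18]
Compare 25 vs 19: take 19 from right. Merged: [2, 3, 5, 5, 16, 18, 19]
Append remaining from left: [25]. Merged: [2, 3, 5, 5, 16, 18, 19, 25]

Final merged array: [2, 3, 5, 5, 16, 18, 19, 25]
Total comparisons: 7

The merged array is [2, 3, 5, 5, 16, 18, 19, 25], requiring 7 comparisons. The merge step runs in O(n) time where n is the total number of elements.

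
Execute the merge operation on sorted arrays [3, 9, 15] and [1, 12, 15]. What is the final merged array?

Merging process:

Compare 3 vs 1: take 1 from right. Merged: [1]
Compare 3 vs 12: take 3 from left. Merged: [1, 3]
Compare 9 vs 12: take 9 from left. Merged: [1, 3, 9]
Compare 15 vs 12: take 12 from right. Merged: [1, 3, 9, 12]
Compare 15 vs 15: take 15 from left. Merged: [1, 3, 9, 12, 15]
Append remaining from right: [15]. Merged: [1, 3, 9, 12, 15, 15]

Final merged array: [1, 3, 9, 12, 15, 15]
Total comparisons: 5

The merged array is [1, 3, 9, 12, 15, 15], requiring 5 comparisons. The merge step runs in O(n) time where n is the total number of elements.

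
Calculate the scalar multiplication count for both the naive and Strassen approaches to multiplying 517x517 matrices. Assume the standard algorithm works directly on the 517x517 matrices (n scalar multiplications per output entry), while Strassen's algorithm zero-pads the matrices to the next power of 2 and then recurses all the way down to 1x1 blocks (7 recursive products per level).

Matrix multiplication for 517x517 matrices:

Strassen's algorithm requires power-of-2 dimensions. Pad 517x517 to 1024x1024 (next power of 2).

Standard algorithm: 517^3 = 138188413 multiplications
Strassen's algorithm: 7^(log2(1024)) = 7^10 = 282475249 multiplications
Difference: 138188413 - 282475249 = -144286836 (Strassen uses MORE here due to padding overhead — for small or just-over-power-of-2 n, padding can outweigh the per-level savings)

Standard: 138188413 multiplications (517^3). Strassen: 282475249 multiplications (7^10, after padding to 1024x1024). Strassen reduces 8 recursive multiplications to 7 at each level.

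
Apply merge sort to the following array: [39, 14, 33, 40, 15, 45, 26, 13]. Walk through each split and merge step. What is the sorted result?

Merge sort trace:

Split: [39, 14, 33, 40, 15, 45, 26, 13] -> [39, 14, 33, 40] and [15, 45, 26, 13]
  Split: [39, 14, 33, 40] -> [39, 14] and [33, 40]
    Split: [39, 14] -> [39] and [14]
    Merge: [39] + [14] -> [14, 39]
    Split: [33, 40] -> [33] and [40]
    Merge: [33] + [40] -> [33, 40]
  Merge: [14, 39] + [33, 40] -> [14, 33, 39, 40]
  Split: [15, 45, 26, 13] -> [15, 45] and [26, 13]
    Split: [15, 45] -> [15] and [45]
    Merge: [15] + [45] -> [15, 45]
    Split: [26, 13] -> [26] and [13]
    Merge: [26] + [13] -> [13, 26]
  Merge: [15, 45] + [13, 26] -> [13, 15, 26, 45]
Merge: [14, 33, 39, 40] + [13, 15, 26, 45] -> [13, 14, 15, 26, 33, 39, 40, 45]

Final sorted array: [13, 14, 15, 26, 33, 39, 40, 45]

The merge sort proceeds by recursively splitting the array and merging sorted halves.
After all merges, the sorted array is [13, 14, 15, 26, 33, 39, 40, 45].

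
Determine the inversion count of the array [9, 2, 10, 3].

Finding inversions in [9, 2, 10, 3]:

(0, 1): arr[0]=9 > arr[1]=2
(0, 3): arr[0]=9 > arr[3]=3
(2, 3): arr[2]=10 > arr[3]=3

Total inversions: 3

The array has 3 inversion(s): (0,1), (0,3), (2,3). Each pair (i,j) satisfies i < j and arr[i] > arr[j].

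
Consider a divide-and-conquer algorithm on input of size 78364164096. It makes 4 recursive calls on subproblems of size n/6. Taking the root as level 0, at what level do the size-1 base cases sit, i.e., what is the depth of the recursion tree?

For divide and conquer with division factor 6:

Problem sizes at each level:
Level 0: 78364164096
Level 1: 13060694016
Level 2: 2176782336
Level 3: 362797056
Level 4: 60466176
Level 5: 10077696
Level 6: 1679616
Level 7: 279936
Level 8: 46656
Level 9: 7776
Level 10: 1296
Level 11: 216
Level 12: 36
Level 13: 6
Level 14: 1

The root is level 0 and the size-1 base case is level 14 (the tree spans levels 0 through 14, i.e. 15 levels counting the root), so the depth is the number of divisions: log_6(78364164096) = 14

The recursion tree depth is log_6(78364164096) = 14. At each level, the problem size is divided by 6, so it takes 14 divisions to reduce to a base case of size 1. The algorithm makes 4 recursive calls at each level.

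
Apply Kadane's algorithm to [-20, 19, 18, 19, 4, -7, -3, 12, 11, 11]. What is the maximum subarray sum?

Using Kadane's algorithm on [-20, 19, 18, 19, 4, -7, -3, 12, 11, 11]:

Scanning through the array:
Position 1 (value 19): max_ending_here = 19, max_so_far = 19
Position 2 (value 18): max_ending_here = 37, max_so_far = 37
Position 3 (value 19): max_ending_here = 56, max_so_far = 56
Position 4 (value 4): max_ending_here = 60, max_so_far = 60
Position 5 (value -7): max_ending_here = 53, max_so_far = 60
Position 6 (value -3): max_ending_here = 50, max_so_far = 60
Position 7 (value 12): max_ending_here = 62, max_so_far = 62
Position 8 (value 11): max_ending_here = 73, max_so_far = 73
Position 9 (value 11): max_ending_here = 84, max_so_far = 84

Maximum subarray: [19, 18, 19, 4, -7, -3, 12, 11, 11]
Maximum sum: 84

The maximum subarray is [19, 18, 19, 4, -7, -3, 12, 11, 11] with sum 84. This subarray runs from index 1 to index 9.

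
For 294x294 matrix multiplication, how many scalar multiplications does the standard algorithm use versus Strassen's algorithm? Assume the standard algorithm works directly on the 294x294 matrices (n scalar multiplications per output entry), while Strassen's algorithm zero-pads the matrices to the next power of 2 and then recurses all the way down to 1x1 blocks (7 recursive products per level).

Matrix multiplication for 294x294 matrices:

Strassen's algorithm requires power-of-2 dimensions. Pad 294x294 to 512x512 (next power of 2).

Standard algorithm: 294^3 = 25412184 multiplications
Strassen's algorithm: 7^(log2(512)) = 7^9 = 40353607 multiplications
Difference: 25412184 - 40353607 = -14941423 (Strassen uses MORE here due to padding overhead — for small or just-over-power-of-2 n, padding can outweigh the per-level savings)

Standard: 25412184 multiplications (294^3). Strassen: 40353607 multiplications (7^9, after padding to 512x512). Strassen reduces 8 recursive multiplications to 7 at each level.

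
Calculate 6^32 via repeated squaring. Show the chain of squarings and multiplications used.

Computing 6^32 by squaring (build up from 6^1; each line after the first costs one multiplication):

6^1 = 6
6^2 = (6^1)^2 = 6^2 = 36
6^4 = (6^2)^2 = 36^2 = 1296
6^8 = (6^4)^2 = 1296^2 = 1679616
6^16 = (6^8)^2 = 1679616^2 = 2821109907456
6^32 = (6^16)^2 = 2821109907456^2 = 7958661109946400884391936

Result: 7958661109946400884391936
Multiplications needed: 5 (5 lines after 6^1)

6^32 = 7958661109946400884391936. Using exponentiation by squaring, this requires 5 multiplications. The key idea: if the exponent is even, square the half-power; if odd, multiply by the base once.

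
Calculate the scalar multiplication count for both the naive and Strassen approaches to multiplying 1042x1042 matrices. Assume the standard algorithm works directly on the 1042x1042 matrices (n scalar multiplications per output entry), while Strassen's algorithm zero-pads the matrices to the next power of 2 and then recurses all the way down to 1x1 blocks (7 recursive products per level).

Matrix multiplication for 1042x1042 matrices:

Strassen's algorithm requires power-of-2 dimensions. Pad 1042x1042 to 2048x2048 (next power of 2).

Standard algorithm: 1042^3 = 1131366088 multiplications
Strassen's algorithm: 7^(log2(2048)) = 7^11 = 1977326743 multiplications
Difference: 1131366088 - 1977326743 = -845960655 (Strassen uses MORE here due to padding overhead — for small or just-over-power-of-2 n, padding can outweigh the per-level savings)

Standard: 1131366088 multiplications (1042^3). Strassen: 1977326743 multiplications (7^11, after padding to 2048x2048). Strassen reduces 8 recursive multiplications to 7 at each level.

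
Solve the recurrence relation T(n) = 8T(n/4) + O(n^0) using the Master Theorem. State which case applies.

Master Theorem for T(n) = 8T(n/4) + O(n^0):

a = 8, b = 4, c = 0
log_b(a) = log_4(8) = 1.5000

Case 1: c = 0 < log_4(8) = 1.5000
T(n) = O(n^(log_4 8))

For T(n) = 8T(n/4) + O(n^0): log_4(8) = 1.5000. This is Case 1 of the Master Theorem (c < log_b(a), work dominated by leaves), giving O(n^(log_4 8)).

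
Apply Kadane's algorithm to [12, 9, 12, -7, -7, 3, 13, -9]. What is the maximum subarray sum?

Using Kadane's algorithm on [12, 9, 12, -7, -7, 3, 13, -9]:

Scanning through the array:
Position 1 (value 9): max_ending_here = 21, max_so_far = 21
Position 2 (value 12): max_ending_here = 33, max_so_far = 33
Position 3 (value -7): max_ending_here = 26, max_so_far = 33
Position 4 (value -7): max_ending_here = 19, max_so_far = 33
Position 5 (value 3): max_ending_here = 22, max_so_far = 33
Position 6 (value 13): max_ending_here = 35, max_so_far = 35
Position 7 (value -9): max_ending_here = 26, max_so_far = 35

Maximum subarray: [12, 9, 12, -7, -7, 3, 13]
Maximum sum: 35

The maximum subarray is [12, 9, 12, -7, -7, 3, 13] with sum 35. This subarray runs from index 0 to index 6.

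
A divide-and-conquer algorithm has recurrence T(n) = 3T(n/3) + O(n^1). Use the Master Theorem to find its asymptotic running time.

Master Theorem for T(n) = 3T(n/3) + O(n^1):

a = 3, b = 3, c = 1
log_b(a) = log_3(3) = 1.0000

Case 2: c = 1 = log_3(3) = 1.0000
T(n) = O(n^1 log n) = O(n log n)

For T(n) = 3T(n/3) + O(n^1): log_3(3) = 1.0000. This is Case 2 of the Master Theorem (c = log_b(a), equal work at all levels), giving O(n log n).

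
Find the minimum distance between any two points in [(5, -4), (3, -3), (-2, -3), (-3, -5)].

Computing all pairwise distances among 4 points:

d((5, -4), (3, -3)) = 2.2361 <-- minimum
d((5, -4), (-2, -3)) = 7.0711
d((5, -4), (-3, -5)) = 8.0623
d((3, -3), (-2, -3)) = 5.0
d((3, -3), (-3, -5)) = 6.3246
d((-2, -3), (-3, -5)) = 2.2361 <-- minimum

Minimum distance: 2.2361 (tie among 2 pairs: (5, -4) and (3, -3); (-2, -3) and (-3, -5))

The minimum Euclidean distance is 2.2361. There is a tie: 2 pairs achieve this minimum — (5, -4) and (3, -3); (-2, -3) and (-3, -5). Any of these is a valid closest pair. For 4 points, brute-force pairwise comparison is shown above. For large n, the divide-and-conquer algorithm (sort by x, recurse on halves, check the dividing strip) achieves O(n log n).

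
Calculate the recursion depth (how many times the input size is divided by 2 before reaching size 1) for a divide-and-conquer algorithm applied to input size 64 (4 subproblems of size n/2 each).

For divide and conquer with division factor 2:

Problem sizes at each level:
Level 0: 64
Level 1: 32
Level 2: 16
Level 3: 8
Level 4: 4
Level 5: 2
Level 6: 1

The root is level 0 and the size-1 base case is level 6 (the tree spans levels 0 through 6, i.e. 7 levels counting the root), so the depth is the number of divisions: log_2(64) = 6

The recursion tree depth is log_2(64) = 6. At each level, the problem size is divided by 2, so it takes 6 divisions to reduce to a base case of size 1. The algorithm makes 4 recursive calls at each level.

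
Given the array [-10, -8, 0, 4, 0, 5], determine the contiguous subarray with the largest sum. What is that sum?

Using Kadane's algorithm on [-10, -8, 0, 4, 0, 5]:

Scanning through the array:
Position 1 (value -8): max_ending_here = -8, max_so_far = -8
Position 2 (value 0): max_ending_here = 0, max_so_far = 0
Position 3 (value 4): max_ending_here = 4, max_so_far = 4
Position 4 (value 0): max_ending_here = 4, max_so_far = 4
Position 5 (value 5): max_ending_here = 9, max_so_far = 9

Maximum subarray: [0, 4, 0, 5]
Maximum sum: 9

The maximum subarray is [0, 4, 0, 5] with sum 9. This subarray runs from index 2 to index 5.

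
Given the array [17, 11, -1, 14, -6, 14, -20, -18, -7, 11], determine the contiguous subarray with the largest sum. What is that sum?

Using Kadane's algorithm on [17, 11, -1, 14, -6, 14, -20, -18, -7, 11]:

Scanning through the array:
Position 1 (value 11): max_ending_here = 28, max_so_far = 28
Position 2 (value -1): max_ending_here = 27, max_so_far = 28
Position 3 (value 14): max_ending_here = 41, max_so_far = 41
Position 4 (value -6): max_ending_here = 35, max_so_far = 41
Position 5 (value 14): max_ending_here = 49, max_so_far = 49
Position 6 (value -20): max_ending_here = 29, max_so_far = 49
Position 7 (value -18): max_ending_here = 11, max_so_far = 49
Position 8 (value -7): max_ending_here = 4, max_so_far = 49
Position 9 (value 11): max_ending_here = 15, max_so_far = 49

Maximum subarray: [17, 11, -1, 14, -6, 14]
Maximum sum: 49

The maximum subarray is [17, 11, -1, 14, -6, 14] with sum 49. This subarray runs from index 0 to index 5.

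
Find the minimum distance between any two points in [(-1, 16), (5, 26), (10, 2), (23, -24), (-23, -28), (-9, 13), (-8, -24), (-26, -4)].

Computing all pairwise distances among 8 points:

d((-1, 16), (5, 26)) = 11.6619
d((-1, 16), (10, 2)) = 17.8045
d((-1, 16), (23, -24)) = 46.6476
d((-1, 16), (-23, -28)) = 49.1935
d((-1, 16), (-9, 13)) = 8.544 <-- minimum
d((-1, 16), (-8, -24)) = 40.6079
d((-1, 16), (-26, -4)) = 32.0156
d((5, 26), (10, 2)) = 24.5153
d((5, 26), (23, -24)) = 53.1413
d((5, 26), (-23, -28)) = 60.8276
d((5, 26), (-9, 13)) = 19.105
d((5, 26), (-8, -24)) = 51.6624
d((5, 26), (-26, -4)) = 43.1393
d((10, 2), (23, -24)) = 29.0689
d((10, 2), (-23, -28)) = 44.5982
d((10, 2), (-9, 13)) = 21.9545
d((10, 2), (-8, -24)) = 31.6228
d((10, 2), (-26, -4)) = 36.4966
d((23, -24), (-23, -28)) = 46.1736
d((23, -24), (-9, 13)) = 48.9183
d((23, -24), (-8, -24)) = 31.0
d((23, -24), (-26, -4)) = 52.9245
d((-23, -28), (-9, 13)) = 43.3244
d((-23, -28), (-8, -24)) = 15.5242
d((-23, -28), (-26, -4)) = 24.1868
d((-9, 13), (-8, -24)) = 37.0135
d((-9, 13), (-26, -4)) = 24.0416
d((-8, -24), (-26, -4)) = 26.9072

Closest pair: (-1, 16) and (-9, 13) with distance 8.544

The closest pair is (-1, 16) and (-9, 13) with Euclidean distance 8.544. For 8 points, brute-force pairwise comparison is shown above. For large n, the divide-and-conquer algorithm (sort by x, recurse on halves, check the dividing strip) achieves O(n log n).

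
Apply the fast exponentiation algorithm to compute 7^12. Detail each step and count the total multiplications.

Computing 7^12 by squaring (build up from 7^1; each line after the first costs one multiplication):

7^1 = 7
7^2 = (7^1)^2 = 7^2 = 49
7^3 = 7 * 7^2 = 7 * 49 = 343
7^6 = (7^3)^2 = 343^2 = 117649
7^12 = (7^6)^2 = 117649^2 = 13841287201

Result: 13841287201
Multiplications needed: 4 (4 lines after 7^1)

7^12 = 13841287201. Using exponentiation by squaring, this requires 4 multiplications. The key idea: if the exponent is even, square the half-power; if odd, multiply by the base once.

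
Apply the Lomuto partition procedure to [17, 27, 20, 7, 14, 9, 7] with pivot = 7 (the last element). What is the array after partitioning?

Lomuto partition with pivot = 7:

Initial array: [17, 27, 20, 7, 14, 9, 7]

arr[0]=17 > 7: no swap
arr[1]=27 > 7: no swap
arr[2]=20 > 7: no swap
arr[3]=7 <= 7: swap with position 0, array becomes [7, 27, 20, 17, 14, 9, 7]
arr[4]=14 > 7: no swap
arr[5]=9 > 7: no swap

Place pivot at position 1: [7, 7, 20, 17, 14, 9, 27]
Pivot position: 1

After partitioning with pivot 7, the array becomes [7, 7, 20, 17, 14, 9, 27]. The pivot is placed at index 1. All elements to the left of the pivot are <= 7, and all elements to the right are > 7.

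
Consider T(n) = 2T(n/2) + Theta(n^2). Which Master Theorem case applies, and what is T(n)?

Master Theorem for T(n) = 2T(n/2) + O(n^2):

a = 2, b = 2, c = 2
log_b(a) = log_2(2) = 1.0000

Case 3: c = 2 > log_2(2) = 1.0000
T(n) = O(n^2) = O(n^2)

For T(n) = 2T(n/2) + O(n^2): log_2(2) = 1.0000. This is Case 3 of the Master Theorem (c > log_b(a), work dominated by root), giving O(n^2).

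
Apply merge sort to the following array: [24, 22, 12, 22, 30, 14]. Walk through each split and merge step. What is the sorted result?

Merge sort trace:

Split: [24, 22, 12, 22, 30, 14] -> [24, 22, 12] and [22, 30, 14]
  Split: [24, 22, 12] -> [24] and [22, 12]
    Split: [22, 12] -> [22] and [12]
    Merge: [22] + [12] -> [12, 22]
  Merge: [24] + [12, 22] -> [12, 22, 24]
  Split: [22, 30, 14] -> [22] and [30, 14]
    Split: [30, 14] -> [30] and [14]
    Merge: [30] + [14] -> [14, 30]
  Merge: [22] + [14, 30] -> [14, 22, 30]
Merge: [12, 22, 24] + [14, 22, 30] -> [12, 14, 22, 22, 24, 30]

Final sorted array: [12, 14, 22, 22, 24, 30]

The merge sort proceeds by recursively splitting the array and merging sorted halves.
After all merges, the sorted array is [12, 14, 22, 22, 24, 30].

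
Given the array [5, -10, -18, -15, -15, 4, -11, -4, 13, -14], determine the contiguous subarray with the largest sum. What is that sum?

Using Kadane's algorithm on [5, -10, -18, -15, -15, 4, -11, -4, 13, -14]:

Scanning through the array:
Position 1 (value -10): max_ending_here = -5, max_so_far = 5
Position 2 (value -18): max_ending_here = -18, max_so_far = 5
Position 3 (value -15): max_ending_here = -15, max_so_far = 5
Position 4 (value -15): max_ending_here = -15, max_so_far = 5
Position 5 (value 4): max_ending_here = 4, max_so_far = 5
Position 6 (value -11): max_ending_here = -7, max_so_far = 5
Position 7 (value -4): max_ending_here = -4, max_so_far = 5
Position 8 (value 13): max_ending_here = 13, max_so_far = 13
Position 9 (value -14): max_ending_here = -1, max_so_far = 13

Maximum subarray: [13]
Maximum sum: 13

The maximum subarray is [13] with sum 13. This subarray runs from index 8 to index 8.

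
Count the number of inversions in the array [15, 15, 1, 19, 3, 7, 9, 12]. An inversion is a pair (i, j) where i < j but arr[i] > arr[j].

Finding inversions in [15, 15, 1, 19, 3, 7, 9, 12]:

(0, 2): arr[0]=15 > arr[2]=1
(0, 4): arr[0]=15 > arr[4]=3
(0, 5): arr[0]=15 > arr[5]=7
(0, 6): arr[0]=15 > arr[6]=9
(0, 7): arr[0]=15 > arr[7]=12
(1, 2): arr[1]=15 > arr[2]=1
(1, 4): arr[1]=15 > arr[4]=3
(1, 5): arr[1]=15 > arr[5]=7
(1, 6): arr[1]=15 > arr[6]=9
(1, 7): arr[1]=15 > arr[7]=12
(3, 4): arr[3]=19 > arr[4]=3
(3, 5): arr[3]=19 > arr[5]=7
(3, 6): arr[3]=19 > arr[6]=9
(3, 7): arr[3]=19 > arr[7]=12

Total inversions: 14

The array has 14 inversion(s): (0,2), (0,4), (0,5), (0,6), (0,7), (1,2), (1,4), (1,5), (1,6), (1,7), (3,4), (3,5), (3,6), (3,7). Each pair (i,j) satisfies i < j and arr[i] > arr[j].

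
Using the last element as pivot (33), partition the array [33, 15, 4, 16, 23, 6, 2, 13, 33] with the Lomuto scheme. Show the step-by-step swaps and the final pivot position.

Lomuto partition with pivot = 33:

Initial array: [33, 15, 4, 16, 23, 6, 2, 13, 33]

arr[0]=33 <= 33: swap with position 0, array becomes [33, 15, 4, 16, 23, 6, 2, 13, 33]
arr[1]=15 <= 33: swap with position 1, array becomes [33, 15, 4, 16, 23, 6, 2, 13, 33]
arr[2]=4 <= 33: swap with position 2, array becomes [33, 15, 4, 16, 23, 6, 2, 13, 33]
arr[3]=16 <= 33: swap with position 3, array becomes [33, 15, 4, 16, 23, 6, 2, 13, 33]
arr[4]=23 <= 33: swap with position 4, array becomes [33, 15, 4, 16, 23, 6, 2, 13, 33]
arr[5]=6 <= 33: swap with position 5, array becomes [33, 15, 4, 16, 23, 6, 2, 13, 33]
arr[6]=2 <= 33: swap with position 6, array becomes [33, 15, 4, 16, 23, 6, 2, 13, 33]
arr[7]=13 <= 33: swap with position 7, array becomes [33, 15, 4, 16, 23, 6, 2, 13, 33]

Place pivot at position 8: [33, 15, 4, 16, 23, 6, 2, 13, 33]
Pivot position: 8

After partitioning with pivot 33, the array becomes [33, 15, 4, 16, 23, 6, 2, 13, 33]. The pivot is placed at index 8. All elements to the left of the pivot are <= 33, and all elements to the right are > 33.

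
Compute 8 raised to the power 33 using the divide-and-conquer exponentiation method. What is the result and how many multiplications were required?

Computing 8^33 by squaring (build up from 8^1; each line after the first costs one multiplication):

8^1 = 8
8^2 = (8^1)^2 = 8^2 = 64
8^4 = (8^2)^2 = 64^2 = 4096
8^8 = (8^4)^2 = 4096^2 = 16777216
8^16 = (8^8)^2 = 16777216^2 = 281474976710656
8^32 = (8^16)^2 = 281474976710656^2 = 79228162514264337593543950336
8^33 = 8 * 8^32 = 8 * 79228162514264337593543950336 = 633825300114114700748351602688

Result: 633825300114114700748351602688
Multiplications needed: 6 (6 lines after 8^1)

8^33 = 633825300114114700748351602688. Using exponentiation by squaring, this requires 6 multiplications. The key idea: if the exponent is even, square the half-power; if odd, multiply by the base once.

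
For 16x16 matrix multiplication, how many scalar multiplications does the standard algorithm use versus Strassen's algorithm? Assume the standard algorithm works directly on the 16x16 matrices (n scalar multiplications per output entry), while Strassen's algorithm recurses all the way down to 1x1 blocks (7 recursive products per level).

Matrix multiplication for 16x16 matrices:

Standard algorithm: 16^3 = 4096 multiplications
Strassen's algorithm: 7^(log2(16)) = 7^4 = 2401 multiplications
Savings: 4096 - 2401 = 1695 multiplications

Standard: 4096 multiplications (16^3). Strassen: 2401 multiplications (7^4). Strassen reduces 8 recursive multiplications to 7 at each level.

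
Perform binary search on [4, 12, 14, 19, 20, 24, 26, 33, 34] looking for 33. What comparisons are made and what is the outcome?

Binary search for 33 in [4, 12, 14, 19, 20, 24, 26, 33, 34]:

lo=0, hi=8, mid=4, arr[mid]=20 -> 20 < 33, search right half
lo=5, hi=8, mid=6, arr[mid]=26 -> 26 < 33, search right half
lo=7, hi=8, mid=7, arr[mid]=33 -> Found target at index 7!

Binary search finds 33 at index 7 after 3 comparisons. The search repeatedly halves the search space by comparing with the middle element.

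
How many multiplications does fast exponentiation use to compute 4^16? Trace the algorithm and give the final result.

Computing 4^16 by squaring (build up from 4^1; each line after the first costs one multiplication):

4^1 = 4
4^2 = (4^1)^2 = 4^2 = 16
4^4 = (4^2)^2 = 16^2 = 256
4^8 = (4^4)^2 = 256^2 = 65536
4^16 = (4^8)^2 = 65536^2 = 4294967296

Result: 4294967296
Multiplications needed: 4 (4 lines after 4^1)

4^16 = 4294967296. Using exponentiation by squaring, this requires 4 multiplications. The key idea: if the exponent is even, square the half-power; if odd, multiply by the base once.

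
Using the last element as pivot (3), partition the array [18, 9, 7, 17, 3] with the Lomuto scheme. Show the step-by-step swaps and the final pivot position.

Lomuto partition with pivot = 3:

Initial array: [18, 9, 7, 17, 3]

arr[0]=18 > 3: no swap
arr[1]=9 > 3: no swap
arr[2]=7 > 3: no swap
arr[3]=17 > 3: no swap

Place pivot at position 0: [3, 9, 7, 17, 18]
Pivot position: 0

After partitioning with pivot 3, the array becomes [3, 9, 7, 17, 18]. The pivot is placed at index 0. All elements to the left of the pivot are <= 3, and all elements to the right are > 3.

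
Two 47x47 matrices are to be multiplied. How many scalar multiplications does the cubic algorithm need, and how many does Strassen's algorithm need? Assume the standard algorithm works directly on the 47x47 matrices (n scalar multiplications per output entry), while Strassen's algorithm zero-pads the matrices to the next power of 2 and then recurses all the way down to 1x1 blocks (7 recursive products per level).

Matrix multiplication for 47x47 matrices:

Strassen's algorithm requires power-of-2 dimensions. Pad 47x47 to 64x64 (next power of 2).

Standard algorithm: 47^3 = 103823 multiplications
Strassen's algorithm: 7^(log2(64)) = 7^6 = 117649 multiplications
Difference: 103823 - 117649 = -13826 (Strassen uses MORE here due to padding overhead — for small or just-over-power-of-2 n, padding can outweigh the per-level savings)

Standard: 103823 multiplications (47^3). Strassen: 117649 multiplications (7^6, after padding to 64x64). Strassen reduces 8 recursive multiplications to 7 at each level.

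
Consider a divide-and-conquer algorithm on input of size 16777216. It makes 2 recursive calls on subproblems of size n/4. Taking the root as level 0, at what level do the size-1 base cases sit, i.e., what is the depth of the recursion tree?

For divide and conquer with division factor 4:

Problem sizes at each level:
Level 0: 16777216
Level 1: 4194304
Level 2: 1048576
Level 3: 262144
Level 4: 65536
Level 5: 16384
Level 6: 4096
Level 7: 1024
Level 8: 256
Level 9: 64
Level 10: 16
Level 11: 4
Level 12: 1

The root is level 0 and the size-1 base case is level 12 (the tree spans levels 0 through 12, i.e. 13 levels counting the root), so the depth is the number of divisions: log_4(16777216) = 12

The recursion tree depth is log_4(16777216) = 12. At each level, the problem size is divided by 4, so it takes 12 divisions to reduce to a base case of size 1. The algorithm makes 2 recursive calls at each level.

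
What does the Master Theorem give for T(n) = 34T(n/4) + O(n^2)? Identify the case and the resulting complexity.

Master Theorem for T(n) = 34T(n/4) + O(n^2):

a = 34, b = 4, c = 2
log_b(a) = log_4(34) = 2.5437

Case 1: c = 2 < log_4(34) = 2.5437
T(n) = O(n^(log_4 34))

For T(n) = 34T(n/4) + O(n^2): log_4(34) = 2.5437. This is Case 1 of the Master Theorem (c < log_b(a), work dominated by leaves), giving O(n^(log_4 34)).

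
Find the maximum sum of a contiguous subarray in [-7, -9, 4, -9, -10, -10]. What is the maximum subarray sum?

Using Kadane's algorithm on [-7, -9, 4, -9, -10, -10]:

Scanning through the array:
Position 1 (value -9): max_ending_here = -9, max_so_far = -7
Position 2 (value 4): max_ending_here = 4, max_so_far = 4
Position 3 (value -9): max_ending_here = -5, max_so_far = 4
Position 4 (value -10): max_ending_here = -10, max_so_far = 4
Position 5 (value -10): max_ending_here = -10, max_so_far = 4

Maximum subarray: [4]
Maximum sum: 4

The maximum subarray is [4] with sum 4. This subarray runs from index 2 to index 2.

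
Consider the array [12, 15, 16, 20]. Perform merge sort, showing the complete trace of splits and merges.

Merge sort trace:

Split: [12, 15, 16, 20] -> [12, 15] and [16, 20]
  Split: [12, 15] -> [12] and [15]
  Merge: [12] + [15] -> [12, 15]
  Split: [16, 20] -> [16] and [20]
  Merge: [16] + [20] -> [16, 20]
Merge: [12, 15] + [16, 20] -> [12, 15, 16, 20]

Final sorted array: [12, 15, 16, 20]

The merge sort proceeds by recursively splitting the array and merging sorted halves.
After all merges, the sorted array is [12, 15, 16, 20].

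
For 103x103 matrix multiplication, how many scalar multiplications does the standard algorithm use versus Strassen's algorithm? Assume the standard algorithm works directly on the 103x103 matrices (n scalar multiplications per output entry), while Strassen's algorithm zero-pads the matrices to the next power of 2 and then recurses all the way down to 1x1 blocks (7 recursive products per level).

Matrix multiplication for 103x103 matrices:

Strassen's algorithm requires power-of-2 dimensions. Pad 103x103 to 128x128 (next power of 2).

Standard algorithm: 103^3 = 1092727 multiplications
Strassen's algorithm: 7^(log2(128)) = 7^7 = 823543 multiplications
Savings: 1092727 - 823543 = 269184 multiplications

Standard: 1092727 multiplications (103^3). Strassen: 823543 multiplications (7^7, after padding to 128x128). Strassen reduces 8 recursive multiplications to 7 at each level.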